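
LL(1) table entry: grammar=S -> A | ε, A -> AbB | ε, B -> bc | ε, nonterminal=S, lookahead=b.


For [S, b]: 'b' ∈ FIRST(A)
Entry: S -> A


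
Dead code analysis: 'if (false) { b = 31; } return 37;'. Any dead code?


condition is constant false, so the whole block is unreachable
Dead: 'if (false) { b = 31; }'


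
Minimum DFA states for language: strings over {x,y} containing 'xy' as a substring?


KMP-style automaton: 2 progress states + 1 absorbing accept = 3
Minimal DFA: 3 states


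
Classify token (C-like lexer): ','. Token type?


Pattern: delimiter/punctuation
Type: PUNCTUATION


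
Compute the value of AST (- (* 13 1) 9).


Evaluate inner: (* 13 1) = 13
Evaluate root: (- 13 9) = 4
Result: 4


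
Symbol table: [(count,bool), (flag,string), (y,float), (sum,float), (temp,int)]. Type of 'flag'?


Lookup 'flag' → type string


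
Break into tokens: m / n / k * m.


Scan left to right, longest-match per lexeme
Tokens: ID(m), OP(/), ID(n), OP(/), ID(k), OP(*), ID(m)


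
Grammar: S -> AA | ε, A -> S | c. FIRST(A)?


Per alternative of A: FIRST(S) = {c, ε}; FIRST(c) = {c}
FIRST(A) = {c, ε}


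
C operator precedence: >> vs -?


'-' is additive (level 9); '>>' is shift (level 8)
Higher level binds tighter
'-' has higher precedence than '>>'


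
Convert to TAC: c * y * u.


Break into single-operator statements:
t1 = c * y
t2 = t1 * u


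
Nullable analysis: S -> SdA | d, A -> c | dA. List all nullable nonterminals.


A nonterminal is nullable iff some alternative derives ε (directly, or every symbol in it is nullable)
Nullable: {}


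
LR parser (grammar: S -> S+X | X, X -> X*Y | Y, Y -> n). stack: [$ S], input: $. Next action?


start symbol S on stack, input exhausted
Action: accept


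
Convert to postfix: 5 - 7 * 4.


* has higher precedence, evaluate 7*4 first
Postfix: 5 7 4 * -


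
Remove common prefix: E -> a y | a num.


Common prefix: 'a'
Factored: E -> a E', E' -> y | num


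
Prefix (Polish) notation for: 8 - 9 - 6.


left-to-right (same/higher precedence on left): tree is (- (- 8 9) 6)
Prefix: - - 8 9 6


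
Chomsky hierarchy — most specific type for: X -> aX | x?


Right-linear: every RHS is a terminal or a terminal followed by one nonterminal
Classification: Type 3 (Regular)


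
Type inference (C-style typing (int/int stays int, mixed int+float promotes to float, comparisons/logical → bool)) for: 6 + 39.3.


Operand types: int + float
Rule: mixed int/float promotes to float; int/int stays int
Result type: float


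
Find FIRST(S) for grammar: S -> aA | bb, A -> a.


Per alternative of S: FIRST(aA) = {a}; FIRST(bb) = {b}
FIRST(S) = {a, b}


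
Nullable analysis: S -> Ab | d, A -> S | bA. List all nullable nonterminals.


A nonterminal is nullable iff some alternative derives ε (directly, or every symbol in it is nullable)
Nullable: {}


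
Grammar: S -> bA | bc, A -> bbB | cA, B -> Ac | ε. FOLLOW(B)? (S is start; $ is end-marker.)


$ ∈ FOLLOW(S). For each A -> αBβ: add FIRST(β)\{ε} to FOLLOW(B); if β nullable, add FOLLOW(A).
FOLLOW(B) = {$, c}


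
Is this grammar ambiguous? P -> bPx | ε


balanced b^n…x^n: each string has a unique parse
Unambiguous


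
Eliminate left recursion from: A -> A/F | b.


Left-recursive alternatives: A/F; non-recursive: b
Introduce A': A -> bA', A' -> /FA' | ε


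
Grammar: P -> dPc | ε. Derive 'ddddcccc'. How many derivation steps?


Derivation: P => dPc => ddPcc => dddPccc => ddddPcccc => ddddcccc
Steps: 5


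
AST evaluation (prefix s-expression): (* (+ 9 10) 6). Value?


Evaluate inner: (+ 9 10) = 19
Evaluate root: (* 19 6) = 114
Result: 114


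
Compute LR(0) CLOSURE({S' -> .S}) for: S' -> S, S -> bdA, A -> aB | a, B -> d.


Start: S' -> .S
For each item with dot before a nonterminal B, add B -> .γ for every B-production
Closure: [S' -> .S, S -> .bdA]


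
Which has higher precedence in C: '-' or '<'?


'-' is additive (level 9); '<' is relational (level 7)
Higher level binds tighter
'-' has higher precedence than '<'


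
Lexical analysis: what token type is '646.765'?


Pattern: digits with a decimal point
Type: FLOAT_LITERAL


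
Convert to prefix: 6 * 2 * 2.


left-to-right (same/higher precedence on left): tree is (* (* 6 2) 2)
Prefix: * * 6 2 2


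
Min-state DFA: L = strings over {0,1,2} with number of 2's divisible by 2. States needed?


Track (count of 2) mod 2: states 0..1, accept at 0
Minimal DFA: 2 states


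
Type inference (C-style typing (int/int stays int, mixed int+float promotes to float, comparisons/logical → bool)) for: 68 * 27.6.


Operand types: int * float
Rule: mixed int/float promotes to float; int/int stays int
Result type: float


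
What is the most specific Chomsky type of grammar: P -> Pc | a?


Left-linear: every RHS is a terminal or one nonterminal followed by a terminal
Classification: Type 3 (Regular)


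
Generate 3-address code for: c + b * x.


Break into single-operator statements:
t1 = b * x
t2 = c + t1


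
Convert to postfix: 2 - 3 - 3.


Left to right (same or higher precedence on left)
Postfix: 2 3 - 3 -


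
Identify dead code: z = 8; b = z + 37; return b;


z is read by b's definition; b is returned
No dead code


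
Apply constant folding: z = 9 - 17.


9 - 17 = -8 at compile time
Optimized: z = -8


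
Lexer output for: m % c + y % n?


Scan left to right, longest-match per lexeme
Tokens: ID(m), OP(%), ID(c), OP(+), ID(y), OP(%), ID(n)


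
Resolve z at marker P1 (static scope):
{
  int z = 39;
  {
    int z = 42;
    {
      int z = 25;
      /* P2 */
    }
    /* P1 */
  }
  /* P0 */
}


z declared in the same block as P1
z = 42


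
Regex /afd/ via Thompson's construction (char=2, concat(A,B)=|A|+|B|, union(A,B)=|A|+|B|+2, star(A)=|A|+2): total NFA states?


Syntax tree has 3 char leaf(s), 0 union(s), 0 star(s)
chars contribute 3×2 = 6; each union adds +2; each star adds +2
Total: 6 + 0 + 0 = 6 states


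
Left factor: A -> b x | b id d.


Common prefix: 'b'
Factored: A -> b A', A' -> x | id d


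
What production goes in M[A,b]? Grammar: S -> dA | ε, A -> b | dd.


For [A, b]: 'b' ∈ FIRST(b)
Entry: A -> b


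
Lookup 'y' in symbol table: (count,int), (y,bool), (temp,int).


Lookup 'y' → type bool


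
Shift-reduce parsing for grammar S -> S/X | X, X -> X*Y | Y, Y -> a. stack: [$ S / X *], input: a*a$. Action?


no handle; shift 'a'
Action: shift


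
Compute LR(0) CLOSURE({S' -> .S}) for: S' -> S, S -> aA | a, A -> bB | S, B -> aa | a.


Start: S' -> .S
For each item with dot before a nonterminal B, add B -> .γ for every B-production
Closure: [S' -> .S, S -> .aA, S -> .a]


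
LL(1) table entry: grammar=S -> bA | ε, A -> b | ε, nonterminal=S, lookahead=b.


For [S, b]: 'b' ∈ FIRST(bA)
Entry: S -> bA


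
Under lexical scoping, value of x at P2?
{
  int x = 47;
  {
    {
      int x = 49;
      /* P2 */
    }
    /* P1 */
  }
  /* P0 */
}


x declared in the same block as P2
x = 49


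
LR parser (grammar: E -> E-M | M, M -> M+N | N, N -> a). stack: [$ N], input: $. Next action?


'N' (not preceded by M+) is the handle for M -> N
Action: reduce (M -> N)


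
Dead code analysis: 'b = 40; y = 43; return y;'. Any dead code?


b is assigned but never read
Dead: 'b = 40'


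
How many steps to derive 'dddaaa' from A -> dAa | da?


Derivation: A => dAa => ddAaa => dddaaa
Steps: 3


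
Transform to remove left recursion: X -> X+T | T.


Left-recursive alternatives: X+T; non-recursive: T
Introduce X': X -> TX', X' -> +TX' | ε


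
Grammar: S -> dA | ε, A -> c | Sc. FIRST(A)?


Per alternative of A: FIRST(c) = {c}; FIRST(Sc) = {c, d}
FIRST(A) = {c, d}


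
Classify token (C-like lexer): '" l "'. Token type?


Pattern: double-quoted sequence
Type: STRING_LITERAL


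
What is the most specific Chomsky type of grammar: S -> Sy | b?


Left-linear: every RHS is a terminal or one nonterminal followed by a terminal
Classification: Type 3 (Regular)


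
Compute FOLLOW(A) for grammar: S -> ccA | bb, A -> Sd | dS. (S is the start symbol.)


$ ∈ FOLLOW(S). For each A -> αBβ: add FIRST(β)\{ε} to FOLLOW(B); if β nullable, add FOLLOW(A).
FOLLOW(A) = {$, d}


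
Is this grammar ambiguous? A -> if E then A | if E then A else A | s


dangling else: 'if E then if E then s else s' parses two ways
Ambiguous


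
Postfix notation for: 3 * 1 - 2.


Left to right (same or higher precedence on left)
Postfix: 3 1 * 2 -


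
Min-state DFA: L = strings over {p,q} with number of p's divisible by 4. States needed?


Track (count of p) mod 4: states 0..3, accept at 0
Minimal DFA: 4 states


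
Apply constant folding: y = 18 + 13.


18 + 13 = 31 at compile time
Optimized: y = 31


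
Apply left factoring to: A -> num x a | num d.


Common prefix: 'num'
Factored: A -> num A', A' -> x a | d


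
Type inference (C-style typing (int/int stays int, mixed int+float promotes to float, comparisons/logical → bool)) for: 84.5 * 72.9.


Operand types: float * float
Rule: mixed int/float promotes to float; int/int stays int
Result type: float


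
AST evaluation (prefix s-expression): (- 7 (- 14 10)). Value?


Evaluate inner: (- 14 10) = 4
Evaluate root: (- 7 4) = 3
Result: 3


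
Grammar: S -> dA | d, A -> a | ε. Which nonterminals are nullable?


A nonterminal is nullable iff some alternative derives ε (directly, or every symbol in it is nullable)
Nullable: {A}


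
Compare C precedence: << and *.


'*' is multiplicative (level 10); '<<' is shift (level 8)
Higher level binds tighter
'*' has higher precedence than '<<'


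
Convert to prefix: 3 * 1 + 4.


left-to-right (same/higher precedence on left): tree is (+ (* 3 1) 4)
Prefix: + * 3 1 4


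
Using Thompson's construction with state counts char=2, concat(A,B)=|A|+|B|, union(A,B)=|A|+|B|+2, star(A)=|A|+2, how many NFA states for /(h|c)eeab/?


Syntax tree has 6 char leaf(s), 1 union(s), 0 star(s)
chars contribute 6×2 = 12; each union adds +2; each star adds +2
Total: 12 + 2 + 0 = 14 states


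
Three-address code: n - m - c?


Break into single-operator statements:
t1 = n - m
t2 = t1 - c


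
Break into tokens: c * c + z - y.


Scan left to right, longest-match per lexeme
Tokens: ID(c), OP(*), ID(c), OP(+), ID(z), OP(-), ID(y)


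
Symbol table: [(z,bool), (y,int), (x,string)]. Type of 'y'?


Lookup 'y' → type int


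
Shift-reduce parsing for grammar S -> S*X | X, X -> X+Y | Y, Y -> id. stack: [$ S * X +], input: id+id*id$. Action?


no handle; shift 'id'
Action: shift


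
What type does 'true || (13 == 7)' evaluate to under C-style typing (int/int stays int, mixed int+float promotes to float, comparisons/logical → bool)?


Operand types: bool || bool
Rule: logical operators take bool operands and yield bool
Result type: bool


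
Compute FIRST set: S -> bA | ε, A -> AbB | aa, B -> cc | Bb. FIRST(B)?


Per alternative of B: FIRST(cc) = {c}; FIRST(Bb) = {c}
FIRST(B) = {c}


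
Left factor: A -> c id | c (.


Common prefix: 'c'
Factored: A -> c A', A' -> id | (


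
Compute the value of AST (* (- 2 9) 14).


Evaluate inner: (- 2 9) = -7
Evaluate root: (* -7 14) = -98
Result: -98


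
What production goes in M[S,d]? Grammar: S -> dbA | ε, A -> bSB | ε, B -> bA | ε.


For [S, d]: 'd' ∈ FIRST(dbA)
Entry: S -> dbA


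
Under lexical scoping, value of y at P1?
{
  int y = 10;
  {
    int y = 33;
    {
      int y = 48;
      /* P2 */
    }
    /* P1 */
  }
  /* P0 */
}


y declared in the same block as P1
y = 33


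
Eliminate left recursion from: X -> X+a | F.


Left-recursive alternatives: X+a; non-recursive: F
Introduce X': X -> FX', X' -> +aX' | ε


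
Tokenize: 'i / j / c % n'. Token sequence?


Scan left to right, longest-match per lexeme
Tokens: ID(i), OP(/), ID(j), OP(/), ID(c), OP(%), ID(n)


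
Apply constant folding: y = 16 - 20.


16 - 20 = -4 at compile time
Optimized: y = -4


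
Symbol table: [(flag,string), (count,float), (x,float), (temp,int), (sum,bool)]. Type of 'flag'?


Lookup 'flag' → type string


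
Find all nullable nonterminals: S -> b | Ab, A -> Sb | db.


A nonterminal is nullable iff some alternative derives ε (directly, or every symbol in it is nullable)
Nullable: {}


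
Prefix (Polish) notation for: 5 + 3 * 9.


'*' binds tighter: tree is (+ 5 (* 3 9))
Prefix: + 5 * 3 9


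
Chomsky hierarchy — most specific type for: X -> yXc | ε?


Single nonterminal LHS, but y^n c^n is not regular
Classification: Type 2 (Context-Free)


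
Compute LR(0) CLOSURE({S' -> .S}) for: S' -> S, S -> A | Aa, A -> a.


Start: S' -> .S
For each item with dot before a nonterminal B, add B -> .γ for every B-production
Closure: [S' -> .S, S -> .A, S -> .Aa, A -> .a]


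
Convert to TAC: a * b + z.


Break into single-operator statements:
t1 = a * b
t2 = t1 + z


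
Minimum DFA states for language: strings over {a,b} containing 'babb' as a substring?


KMP-style automaton: 4 progress states + 1 absorbing accept = 5
Minimal DFA: 5 states


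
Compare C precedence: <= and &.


'<=' is relational (level 7); '&' is bitwise AND (level 5)
Higher level binds tighter
'<=' has higher precedence than '&'


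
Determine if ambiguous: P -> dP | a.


right-linear, alternatives start with distinct terminals 'd' vs 'a': unique leftmost derivation
Unambiguous


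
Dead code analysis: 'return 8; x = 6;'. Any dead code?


statement follows a return and is unreachable
Dead: 'x = 6'


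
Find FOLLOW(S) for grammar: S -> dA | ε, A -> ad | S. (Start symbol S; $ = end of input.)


$ ∈ FOLLOW(S). For each A -> αBβ: add FIRST(β)\{ε} to FOLLOW(B); if β nullable, add FOLLOW(A).
FOLLOW(S) = {$}


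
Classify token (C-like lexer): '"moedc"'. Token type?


Pattern: double-quoted sequence
Type: STRING_LITERAL


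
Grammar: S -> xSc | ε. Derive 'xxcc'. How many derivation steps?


Derivation: S => xSc => xxScc => xxcc
Steps: 3


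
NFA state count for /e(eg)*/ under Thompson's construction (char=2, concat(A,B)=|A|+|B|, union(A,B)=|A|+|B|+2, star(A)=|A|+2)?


Syntax tree has 3 char leaf(s), 0 union(s), 1 star(s)
chars contribute 3×2 = 6; each union adds +2; each star adds +2
Total: 6 + 0 + 2 = 8 states


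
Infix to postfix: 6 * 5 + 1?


Left to right (same or higher precedence on left)
Postfix: 6 5 * 1 +


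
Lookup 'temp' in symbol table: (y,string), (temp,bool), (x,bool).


Lookup 'temp' → type bool


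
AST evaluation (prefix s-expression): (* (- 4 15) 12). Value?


Evaluate inner: (- 4 15) = -11
Evaluate root: (* -11 12) = -132
Result: -132


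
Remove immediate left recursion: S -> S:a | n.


Left-recursive alternatives: S:a; non-recursive: n
Introduce S': S -> nS', S' -> :aS' | ε


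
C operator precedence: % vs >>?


'%' is multiplicative (level 10); '>>' is shift (level 8)
Higher level binds tighter
'%' has higher precedence than '>>'


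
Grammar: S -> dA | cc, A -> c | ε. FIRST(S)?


Per alternative of S: FIRST(dA) = {d}; FIRST(cc) = {c}
FIRST(S) = {c, d}


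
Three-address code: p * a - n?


Break into single-operator statements:
t1 = p * a
t2 = t1 - n


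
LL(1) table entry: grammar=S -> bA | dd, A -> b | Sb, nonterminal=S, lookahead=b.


For [S, b]: 'b' ∈ FIRST(bA)
Entry: S -> bA


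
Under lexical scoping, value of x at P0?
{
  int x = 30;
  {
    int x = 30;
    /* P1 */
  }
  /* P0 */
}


x declared in the same block as P0
x = 30


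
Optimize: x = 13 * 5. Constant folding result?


13 * 5 = 65 at compile time
Optimized: x = 65


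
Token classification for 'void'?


Pattern: reserved word
Type: KEYWORD


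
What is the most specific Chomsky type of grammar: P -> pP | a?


Right-linear: every RHS is a terminal or a terminal followed by one nonterminal
Classification: Type 3 (Regular)


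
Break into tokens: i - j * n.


Scan left to right, longest-match per lexeme
Tokens: ID(i), OP(-), ID(j), OP(*), ID(n)


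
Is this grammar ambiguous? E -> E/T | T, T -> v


precedence layered via separate nonterminal T: deterministic
Unambiguous


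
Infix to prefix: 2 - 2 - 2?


left-to-right (same/higher precedence on left): tree is (- (- 2 2) 2)
Prefix: - - 2 2 2


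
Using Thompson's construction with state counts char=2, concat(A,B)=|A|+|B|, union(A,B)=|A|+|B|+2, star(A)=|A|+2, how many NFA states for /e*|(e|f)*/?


Syntax tree has 3 char leaf(s), 2 union(s), 2 star(s)
chars contribute 3×2 = 6; each union adds +2; each star adds +2
Total: 6 + 4 + 4 = 14 states


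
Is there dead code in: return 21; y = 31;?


statement follows a return and is unreachable
Dead: 'y = 31'


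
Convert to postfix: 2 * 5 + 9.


Left to right (same or higher precedence on left)
Postfix: 2 5 * 9 +


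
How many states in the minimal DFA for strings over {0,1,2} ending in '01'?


Track the longest suffix of input matching a prefix of '01': 3 classes (prefixes of length 0..2)
Minimal DFA: 3 states


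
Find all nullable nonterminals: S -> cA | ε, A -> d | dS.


A nonterminal is nullable iff some alternative derives ε (directly, or every symbol in it is nullable)
Nullable: {S}


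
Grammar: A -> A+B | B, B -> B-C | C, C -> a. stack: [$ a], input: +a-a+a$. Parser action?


'a' on top is the handle for C -> a
Action: reduce (C -> a)


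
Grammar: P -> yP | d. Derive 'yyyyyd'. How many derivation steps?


Derivation: P => yP => yyP => yyyP => yyyyP => yyyyyP => yyyyyd
Steps: 6


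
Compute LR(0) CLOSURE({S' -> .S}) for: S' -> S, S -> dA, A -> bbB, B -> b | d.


Start: S' -> .S
For each item with dot before a nonterminal B, add B -> .γ for every B-production
Closure: [S' -> .S, S -> .dA]


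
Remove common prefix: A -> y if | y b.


Common prefix: 'y'
Factored: A -> y A', A' -> if | b


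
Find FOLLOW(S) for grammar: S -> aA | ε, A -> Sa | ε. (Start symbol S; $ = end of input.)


$ ∈ FOLLOW(S). For each A -> αBβ: add FIRST(β)\{ε} to FOLLOW(B); if β nullable, add FOLLOW(A).
FOLLOW(S) = {$, a}


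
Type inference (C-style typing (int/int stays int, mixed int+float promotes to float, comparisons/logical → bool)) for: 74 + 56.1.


Operand types: int + float
Rule: mixed int/float promotes to float; int/int stays int
Result type: float


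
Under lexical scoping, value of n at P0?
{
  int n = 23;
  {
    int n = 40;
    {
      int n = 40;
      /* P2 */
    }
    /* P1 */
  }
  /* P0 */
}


n declared in the same block as P0
n = 23


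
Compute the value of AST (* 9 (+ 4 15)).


Evaluate inner: (+ 4 15) = 19
Evaluate root: (* 9 19) = 171
Result: 171


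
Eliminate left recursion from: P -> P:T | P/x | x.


Left-recursive alternatives: P:T, P/x; non-recursive: x
Introduce P': P -> xP', P' -> :TP' | /xP' | ε


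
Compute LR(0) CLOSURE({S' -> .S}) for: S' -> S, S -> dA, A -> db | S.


Start: S' -> .S
For each item with dot before a nonterminal B, add B -> .γ for every B-production
Closure: [S' -> .S, S -> .dA]


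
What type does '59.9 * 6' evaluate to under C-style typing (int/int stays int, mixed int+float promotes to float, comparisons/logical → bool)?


Operand types: float * int
Rule: mixed int/float promotes to float; int/int stays int
Result type: float


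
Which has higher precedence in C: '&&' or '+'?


'+' is additive (level 9); '&&' is logical AND (level 2)
Higher level binds tighter
'+' has higher precedence than '&&'


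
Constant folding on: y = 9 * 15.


9 * 15 = 135 at compile time
Optimized: y = 135


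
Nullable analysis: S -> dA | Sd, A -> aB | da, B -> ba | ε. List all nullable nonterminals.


A nonterminal is nullable iff some alternative derives ε (directly, or every symbol in it is nullable)
Nullable: {B}


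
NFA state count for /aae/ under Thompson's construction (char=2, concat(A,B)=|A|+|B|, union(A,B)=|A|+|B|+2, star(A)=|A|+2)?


Syntax tree has 3 char leaf(s), 0 union(s), 0 star(s)
chars contribute 3×2 = 6; each union adds +2; each star adds +2
Total: 6 + 0 + 0 = 6 states


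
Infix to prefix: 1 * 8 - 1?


left-to-right (same/higher precedence on left): tree is (- (* 1 8) 1)
Prefix: - * 1 8 1


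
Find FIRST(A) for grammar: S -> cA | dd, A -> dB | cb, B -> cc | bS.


Per alternative of A: FIRST(dB) = {d}; FIRST(cb) = {c}
FIRST(A) = {c, d}


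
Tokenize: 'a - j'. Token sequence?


Scan left to right, longest-match per lexeme
Tokens: ID(a), OP(-), ID(j)


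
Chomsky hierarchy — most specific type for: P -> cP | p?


Right-linear: every RHS is a terminal or a terminal followed by one nonterminal
Classification: Type 3 (Regular)


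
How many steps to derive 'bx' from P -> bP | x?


Derivation: P => bP => bx
Steps: 2


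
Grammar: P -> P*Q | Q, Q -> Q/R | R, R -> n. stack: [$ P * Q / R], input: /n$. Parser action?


handle 'Q/R' on top
Action: reduce (Q -> Q/R)


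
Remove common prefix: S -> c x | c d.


Common prefix: 'c'
Factored: S -> c S', S' -> x | d


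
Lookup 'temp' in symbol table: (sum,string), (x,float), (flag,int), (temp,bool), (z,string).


Lookup 'temp' → type bool


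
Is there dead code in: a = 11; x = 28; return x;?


a is assigned but never read
Dead: 'a = 11'


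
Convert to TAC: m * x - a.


Break into single-operator statements:
t1 = m * x
t2 = t1 - a


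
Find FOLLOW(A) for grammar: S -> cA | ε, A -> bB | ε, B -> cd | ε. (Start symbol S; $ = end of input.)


$ ∈ FOLLOW(S). For each A -> αBβ: add FIRST(β)\{ε} to FOLLOW(B); if β nullable, add FOLLOW(A).
FOLLOW(A) = {$}


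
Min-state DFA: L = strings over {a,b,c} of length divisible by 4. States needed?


Track length mod 4: states 0..3, accept at 0
Minimal DFA: 4 states


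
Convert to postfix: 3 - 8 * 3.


* has higher precedence, evaluate 8*3 first
Postfix: 3 8 3 * -


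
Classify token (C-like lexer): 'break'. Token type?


Pattern: reserved word
Type: KEYWORD


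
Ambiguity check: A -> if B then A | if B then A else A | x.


dangling else: 'if B then if B then x else x' parses two ways
Ambiguous


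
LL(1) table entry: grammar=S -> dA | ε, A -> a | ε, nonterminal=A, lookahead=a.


For [A, a]: 'a' ∈ FIRST(a)
Entry: A -> a


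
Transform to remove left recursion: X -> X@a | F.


Left-recursive alternatives: X@a; non-recursive: F
Introduce X': X -> FX', X' -> @aX' | ε


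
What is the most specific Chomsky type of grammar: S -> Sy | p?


Left-linear: every RHS is a terminal or one nonterminal followed by a terminal
Classification: Type 3 (Regular)


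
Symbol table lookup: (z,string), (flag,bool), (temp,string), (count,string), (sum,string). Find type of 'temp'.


Lookup 'temp' → type string


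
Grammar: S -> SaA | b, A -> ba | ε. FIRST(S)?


Per alternative of S: FIRST(SaA) = {b}; FIRST(b) = {b}
FIRST(S) = {b}


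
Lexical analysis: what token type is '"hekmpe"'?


Pattern: double-quoted sequence
Type: STRING_LITERAL


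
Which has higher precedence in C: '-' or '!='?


'-' is additive (level 9); '!=' is equality (level 6)
Higher level binds tighter
'-' has higher precedence than '!='


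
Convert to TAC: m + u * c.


Break into single-operator statements:
t1 = u * c
t2 = m + t1


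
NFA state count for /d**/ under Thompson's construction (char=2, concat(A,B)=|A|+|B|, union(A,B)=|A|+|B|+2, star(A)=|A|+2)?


Syntax tree has 1 char leaf(s), 0 union(s), 2 star(s)
chars contribute 1×2 = 2; each union adds +2; each star adds +2
Total: 2 + 0 + 4 = 6 states


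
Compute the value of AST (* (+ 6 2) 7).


Evaluate inner: (+ 6 2) = 8
Evaluate root: (* 8 7) = 56
Result: 56


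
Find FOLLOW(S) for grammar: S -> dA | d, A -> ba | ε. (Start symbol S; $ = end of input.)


$ ∈ FOLLOW(S). For each A -> αBβ: add FIRST(β)\{ε} to FOLLOW(B); if β nullable, add FOLLOW(A).
FOLLOW(S) = {$}


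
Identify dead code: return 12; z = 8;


statement follows a return and is unreachable
Dead: 'z = 8'


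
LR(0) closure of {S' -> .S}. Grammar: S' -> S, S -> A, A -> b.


Start: S' -> .S
For each item with dot before a nonterminal B, add B -> .γ for every B-production
Closure: [S' -> .S, S -> .A, A -> .b]


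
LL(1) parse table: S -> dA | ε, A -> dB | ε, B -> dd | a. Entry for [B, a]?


For [B, a]: 'a' ∈ FIRST(a)
Entry: B -> a


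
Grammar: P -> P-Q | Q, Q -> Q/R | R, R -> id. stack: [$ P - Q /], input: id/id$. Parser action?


no handle; shift 'id'
Action: shift


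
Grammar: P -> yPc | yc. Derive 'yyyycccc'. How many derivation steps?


Derivation: P => yPc => yyPcc => yyyPccc => yyyycccc
Steps: 4


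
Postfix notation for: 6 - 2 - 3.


Left to right (same or higher precedence on left)
Postfix: 6 2 - 3 -


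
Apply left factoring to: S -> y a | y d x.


Common prefix: 'y'
Factored: S -> y S', S' -> a | d x


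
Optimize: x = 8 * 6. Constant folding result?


8 * 6 = 48 at compile time
Optimized: x = 48


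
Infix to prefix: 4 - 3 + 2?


left-to-right (same/higher precedence on left): tree is (+ (- 4 3) 2)
Prefix: + - 4 3 2


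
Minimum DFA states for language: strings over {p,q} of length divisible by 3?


Track length mod 3: states 0..2, accept at 0
Minimal DFA: 3 states


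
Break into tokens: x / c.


Scan left to right, longest-match per lexeme
Tokens: ID(x), OP(/), ID(c)


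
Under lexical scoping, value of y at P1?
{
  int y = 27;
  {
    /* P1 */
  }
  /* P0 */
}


P1's block does not declare y; resolves to the enclosing declaration at depth 0
y = 27


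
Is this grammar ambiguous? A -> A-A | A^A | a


'a-a^a' has two parse trees (no precedence encoded between - and ^)
Ambiguous


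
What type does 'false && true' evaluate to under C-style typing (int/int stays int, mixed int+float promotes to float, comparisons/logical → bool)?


Operand types: bool && bool
Rule: logical operators take bool operands and yield bool
Result type: bool


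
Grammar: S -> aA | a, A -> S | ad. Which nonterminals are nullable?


A nonterminal is nullable iff some alternative derives ε (directly, or every symbol in it is nullable)
Nullable: {}


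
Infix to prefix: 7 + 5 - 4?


left-to-right (same/higher precedence on left): tree is (- (+ 7 5) 4)
Prefix: - + 7 5 4


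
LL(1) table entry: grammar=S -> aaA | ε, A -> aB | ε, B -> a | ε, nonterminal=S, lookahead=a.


For [S, a]: 'a' ∈ FIRST(aaA)
Entry: S -> aaA


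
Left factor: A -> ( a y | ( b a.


Common prefix: '('
Factored: A -> ( A', A' -> a y | b a


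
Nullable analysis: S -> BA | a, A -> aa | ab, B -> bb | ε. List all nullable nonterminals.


A nonterminal is nullable iff some alternative derives ε (directly, or every symbol in it is nullable)
Nullable: {B}


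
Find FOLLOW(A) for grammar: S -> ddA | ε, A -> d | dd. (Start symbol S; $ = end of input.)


$ ∈ FOLLOW(S). For each A -> αBβ: add FIRST(β)\{ε} to FOLLOW(B); if β nullable, add FOLLOW(A).
FOLLOW(A) = {$}


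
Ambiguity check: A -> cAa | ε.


balanced c^n…a^n: each string has a unique parse
Unambiguous


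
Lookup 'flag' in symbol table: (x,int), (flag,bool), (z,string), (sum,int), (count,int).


Lookup 'flag' → type bool


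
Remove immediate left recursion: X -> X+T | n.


Left-recursive alternatives: X+T; non-recursive: n
Introduce X': X -> nX', X' -> +TX' | ε


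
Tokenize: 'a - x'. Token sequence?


Scan left to right, longest-match per lexeme
Tokens: ID(a), OP(-), ID(x)


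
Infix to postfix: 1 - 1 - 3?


Left to right (same or higher precedence on left)
Postfix: 1 1 - 3 -


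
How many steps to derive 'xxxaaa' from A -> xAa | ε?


Derivation: A => xAa => xxAaa => xxxAaaa => xxxaaa
Steps: 4


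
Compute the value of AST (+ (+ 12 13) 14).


Evaluate inner: (+ 12 13) = 25
Evaluate root: (+ 25 14) = 39
Result: 39


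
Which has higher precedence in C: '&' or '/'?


'/' is multiplicative (level 10); '&' is bitwise AND (level 5)
Higher level binds tighter
'/' has higher precedence than '&'


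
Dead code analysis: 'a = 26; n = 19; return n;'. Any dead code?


a is assigned but never read
Dead: 'a = 26'


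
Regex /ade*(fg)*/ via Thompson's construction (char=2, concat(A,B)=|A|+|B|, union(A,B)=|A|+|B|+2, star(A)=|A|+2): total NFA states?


Syntax tree has 5 char leaf(s), 0 union(s), 2 star(s)
chars contribute 5×2 = 10; each union adds +2; each star adds +2
Total: 10 + 0 + 4 = 14 states


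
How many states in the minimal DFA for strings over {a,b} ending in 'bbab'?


Track the longest suffix of input matching a prefix of 'bbab': 5 classes (prefixes of length 0..4)
Minimal DFA: 5 states


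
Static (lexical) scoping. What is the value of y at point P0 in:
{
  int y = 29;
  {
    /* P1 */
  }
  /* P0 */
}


y declared in the same block as P0
y = 29


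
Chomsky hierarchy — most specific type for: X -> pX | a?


Right-linear: every RHS is a terminal or a terminal followed by one nonterminal
Classification: Type 3 (Regular)


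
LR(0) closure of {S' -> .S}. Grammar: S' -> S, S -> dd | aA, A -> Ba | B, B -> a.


Start: S' -> .S
For each item with dot before a nonterminal B, add B -> .γ for every B-production
Closure: [S' -> .S, S -> .dd, S -> .aA]


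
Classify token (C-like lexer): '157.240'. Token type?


Pattern: digits with a decimal point
Type: FLOAT_LITERAL


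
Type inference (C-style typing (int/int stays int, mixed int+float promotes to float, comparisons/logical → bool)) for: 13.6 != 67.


Operand types: float != int
Rule: comparison yields bool
Result type: bool


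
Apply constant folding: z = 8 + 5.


8 + 5 = 13 at compile time
Optimized: z = 13


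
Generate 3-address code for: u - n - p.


Break into single-operator statements:
t1 = u - n
t2 = t1 - p


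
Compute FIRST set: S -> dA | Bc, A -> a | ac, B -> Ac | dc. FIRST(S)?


Per alternative of S: FIRST(dA) = {d}; FIRST(Bc) = {a, d}
FIRST(S) = {a, d}


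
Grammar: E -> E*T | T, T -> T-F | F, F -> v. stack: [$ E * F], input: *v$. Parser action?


'F' (not preceded by T-) is the handle for T -> F
Action: reduce (T -> F)


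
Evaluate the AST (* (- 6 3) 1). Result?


Evaluate inner: (- 6 3) = 3
Evaluate root: (* 3 1) = 3
Result: 3


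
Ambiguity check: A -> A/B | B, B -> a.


precedence layered via separate nonterminal B: deterministic
Unambiguous


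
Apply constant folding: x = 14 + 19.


14 + 19 = 33 at compile time
Optimized: x = 33


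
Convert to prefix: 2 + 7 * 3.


'*' binds tighter: tree is (+ 2 (* 7 3))
Prefix: + 2 * 7 3


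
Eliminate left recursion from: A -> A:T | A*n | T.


Left-recursive alternatives: A:T, A*n; non-recursive: T
Introduce A': A -> TA', A' -> :TA' | *nA' | ε


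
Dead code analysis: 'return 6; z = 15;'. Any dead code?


statement follows a return and is unreachable
Dead: 'z = 15'


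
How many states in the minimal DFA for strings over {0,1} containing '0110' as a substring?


KMP-style automaton: 4 progress states + 1 absorbing accept = 5
Minimal DFA: 5 states


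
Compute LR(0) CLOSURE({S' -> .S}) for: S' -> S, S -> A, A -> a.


Start: S' -> .S
For each item with dot before a nonterminal B, add B -> .γ for every B-production
Closure: [S' -> .S, S -> .A, A -> .a]


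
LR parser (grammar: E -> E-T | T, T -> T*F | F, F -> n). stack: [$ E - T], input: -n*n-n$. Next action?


handle 'E-T' on top; lookahead ∈ FOLLOW(E) = {-, $}
Action: reduce (E -> E-T)


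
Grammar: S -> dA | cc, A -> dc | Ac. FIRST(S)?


Per alternative of S: FIRST(dA) = {d}; FIRST(cc) = {c}
FIRST(S) = {c, d}


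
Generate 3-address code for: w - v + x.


Break into single-operator statements:
t1 = w - v
t2 = t1 + x


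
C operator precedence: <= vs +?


'+' is additive (level 9); '<=' is relational (level 7)
Higher level binds tighter
'+' has higher precedence than '<='


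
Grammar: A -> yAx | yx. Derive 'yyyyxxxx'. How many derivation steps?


Derivation: A => yAx => yyAxx => yyyAxxx => yyyyxxxx
Steps: 4


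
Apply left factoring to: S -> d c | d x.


Common prefix: 'd'
Factored: S -> d S', S' -> c | x


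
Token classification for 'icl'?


Pattern: letter/underscore followed by alphanumerics, not a keyword
Type: IDENTIFIER


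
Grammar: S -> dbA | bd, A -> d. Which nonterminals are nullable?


A nonterminal is nullable iff some alternative derives ε (directly, or every symbol in it is nullable)
Nullable: {}


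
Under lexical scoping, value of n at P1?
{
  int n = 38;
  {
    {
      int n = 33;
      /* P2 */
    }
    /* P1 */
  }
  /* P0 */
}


P1's block does not declare n; resolves to the enclosing declaration at depth 0
n = 38


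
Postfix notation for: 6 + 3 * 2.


* has higher precedence, evaluate 3*2 first
Postfix: 6 3 2 * +


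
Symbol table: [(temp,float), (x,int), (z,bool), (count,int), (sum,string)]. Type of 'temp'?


Lookup 'temp' → type float


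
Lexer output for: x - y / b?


Scan left to right, longest-match per lexeme
Tokens: ID(x), OP(-), ID(y), OP(/), ID(b)


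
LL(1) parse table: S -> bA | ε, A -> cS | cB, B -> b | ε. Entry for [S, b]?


For [S, b]: 'b' ∈ FIRST(bA)
Entry: S -> bA


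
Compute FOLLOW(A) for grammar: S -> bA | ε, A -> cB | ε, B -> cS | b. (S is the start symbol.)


$ ∈ FOLLOW(S). For each A -> αBβ: add FIRST(β)\{ε} to FOLLOW(B); if β nullable, add FOLLOW(A).
FOLLOW(A) = {$}


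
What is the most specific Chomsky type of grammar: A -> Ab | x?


Left-linear: every RHS is a terminal or one nonterminal followed by a terminal
Classification: Type 3 (Regular)


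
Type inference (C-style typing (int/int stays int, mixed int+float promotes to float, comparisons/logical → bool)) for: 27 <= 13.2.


Operand types: int <= float
Rule: comparison yields bool
Result type: bool


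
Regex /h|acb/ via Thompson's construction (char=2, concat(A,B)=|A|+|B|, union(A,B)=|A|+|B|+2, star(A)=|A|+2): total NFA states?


Syntax tree has 4 char leaf(s), 1 union(s), 0 star(s)
chars contribute 4×2 = 8; each union adds +2; each star adds +2
Total: 8 + 2 + 0 = 10 states


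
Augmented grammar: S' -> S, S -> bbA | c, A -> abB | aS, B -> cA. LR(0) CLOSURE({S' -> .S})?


Start: S' -> .S
For each item with dot before a nonterminal B, add B -> .γ for every B-production
Closure: [S' -> .S, S -> .bbA, S -> .c]


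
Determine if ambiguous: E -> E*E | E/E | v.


'v*v/v' has two parse trees (no precedence encoded between * and /)
Ambiguous


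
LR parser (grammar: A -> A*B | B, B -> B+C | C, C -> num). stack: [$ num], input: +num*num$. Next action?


'num' on top is the handle for C -> num
Action: reduce (C -> num)


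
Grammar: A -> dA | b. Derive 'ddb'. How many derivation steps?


Derivation: A => dA => ddA => ddb
Steps: 3


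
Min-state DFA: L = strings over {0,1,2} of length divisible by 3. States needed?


Track length mod 3: states 0..2, accept at 0
Minimal DFA: 3 states


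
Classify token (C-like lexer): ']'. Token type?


Pattern: delimiter/punctuation
Type: PUNCTUATION


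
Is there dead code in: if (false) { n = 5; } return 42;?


condition is constant false, so the whole block is unreachable
Dead: 'if (false) { n = 5; }'


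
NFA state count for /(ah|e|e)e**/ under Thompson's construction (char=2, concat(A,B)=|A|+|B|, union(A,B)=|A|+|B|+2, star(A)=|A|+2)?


Syntax tree has 5 char leaf(s), 2 union(s), 2 star(s)
chars contribute 5×2 = 10; each union adds +2; each star adds +2
Total: 10 + 4 + 4 = 18 states


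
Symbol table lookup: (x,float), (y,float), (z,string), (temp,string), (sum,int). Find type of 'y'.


Lookup 'y' → type float


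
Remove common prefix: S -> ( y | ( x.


Common prefix: '('
Factored: S -> ( S', S' -> y | x


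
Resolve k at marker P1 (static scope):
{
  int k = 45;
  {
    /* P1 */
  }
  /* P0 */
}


P1's block does not declare k; resolves to the enclosing declaration at depth 0
k = 45


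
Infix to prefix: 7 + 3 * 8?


'*' binds tighter: tree is (+ 7 (* 3 8))
Prefix: + 7 * 3 8


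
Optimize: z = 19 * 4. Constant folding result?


19 * 4 = 76 at compile time
Optimized: z = 76


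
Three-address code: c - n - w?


Break into single-operator statements:
t1 = c - n
t2 = t1 - w


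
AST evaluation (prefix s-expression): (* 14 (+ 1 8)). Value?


Evaluate inner: (+ 1 8) = 9
Evaluate root: (* 14 9) = 126
Result: 126


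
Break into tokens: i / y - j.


Scan left to right, longest-match per lexeme
Tokens: ID(i), OP(/), ID(y), OP(-), ID(j)


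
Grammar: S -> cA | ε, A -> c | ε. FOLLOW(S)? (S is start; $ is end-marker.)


$ ∈ FOLLOW(S). For each A -> αBβ: add FIRST(β)\{ε} to FOLLOW(B); if β nullable, add FOLLOW(A).
FOLLOW(S) = {$}


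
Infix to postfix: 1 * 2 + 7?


Left to right (same or higher precedence on left)
Postfix: 1 2 * 7 +


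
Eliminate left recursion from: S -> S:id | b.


Left-recursive alternatives: S:id; non-recursive: b
Introduce S': S -> bS', S' -> :idS' | ε


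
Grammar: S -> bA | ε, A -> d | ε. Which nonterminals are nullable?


A nonterminal is nullable iff some alternative derives ε (directly, or every symbol in it is nullable)
Nullable: {A, S}


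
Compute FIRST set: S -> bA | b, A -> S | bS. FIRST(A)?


Per alternative of A: FIRST(S) = {b}; FIRST(bS) = {b}
FIRST(A) = {b}


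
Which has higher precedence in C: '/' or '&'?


'/' is multiplicative (level 10); '&' is bitwise AND (level 5)
Higher level binds tighter
'/' has higher precedence than '&'


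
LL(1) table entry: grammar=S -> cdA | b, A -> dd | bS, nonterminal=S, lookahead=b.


For [S, b]: 'b' ∈ FIRST(b)
Entry: S -> b


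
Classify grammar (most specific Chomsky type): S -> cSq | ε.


Single nonterminal LHS, but c^n q^n is not regular
Classification: Type 2 (Context-Free)


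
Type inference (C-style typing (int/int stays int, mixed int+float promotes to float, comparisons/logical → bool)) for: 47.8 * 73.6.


Operand types: float * float
Rule: mixed int/float promotes to float; int/int stays int
Result type: float


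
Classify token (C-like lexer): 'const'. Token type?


Pattern: reserved word
Type: KEYWORD


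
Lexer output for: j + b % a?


Scan left to right, longest-match per lexeme
Tokens: ID(j), OP(+), ID(b), OP(%), ID(a)


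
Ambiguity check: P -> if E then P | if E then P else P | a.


dangling else: 'if E then if E then a else a' parses two ways
Ambiguous


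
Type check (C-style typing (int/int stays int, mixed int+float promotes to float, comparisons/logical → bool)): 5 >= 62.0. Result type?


Operand types: int >= float
Rule: comparison yields bool
Result type: bool


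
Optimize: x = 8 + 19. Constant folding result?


8 + 19 = 27 at compile time
Optimized: x = 27


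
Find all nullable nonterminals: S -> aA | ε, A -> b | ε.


A nonterminal is nullable iff some alternative derives ε (directly, or every symbol in it is nullable)
Nullable: {A, S}
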